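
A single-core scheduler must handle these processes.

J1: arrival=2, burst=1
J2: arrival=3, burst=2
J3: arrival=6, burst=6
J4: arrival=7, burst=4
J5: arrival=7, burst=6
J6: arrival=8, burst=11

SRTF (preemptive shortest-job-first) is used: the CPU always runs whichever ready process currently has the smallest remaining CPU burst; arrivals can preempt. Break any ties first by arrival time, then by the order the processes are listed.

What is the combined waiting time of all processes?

Schedule: | idle 0-2 | J1 2-3 | J2 3-5 | idle 5-6 | J3 6-7 | J4 7-11 | J3 11-16 | J5 16-22 | J6 22-33 |
Completion: J1=3  J2=5  J3=16  J4=11  J5=22  J6=33
Turnaround (C−A): J1=1  J2=2  J3=10  J4=4  J5=15  J6=25
Waiting = turnaround − burst: J1=0, J2=0, J3=4, J4=0, J5=9, J6=14
Total waiting = 0 + 0 + 4 + 0 + 9 + 14 = 27

27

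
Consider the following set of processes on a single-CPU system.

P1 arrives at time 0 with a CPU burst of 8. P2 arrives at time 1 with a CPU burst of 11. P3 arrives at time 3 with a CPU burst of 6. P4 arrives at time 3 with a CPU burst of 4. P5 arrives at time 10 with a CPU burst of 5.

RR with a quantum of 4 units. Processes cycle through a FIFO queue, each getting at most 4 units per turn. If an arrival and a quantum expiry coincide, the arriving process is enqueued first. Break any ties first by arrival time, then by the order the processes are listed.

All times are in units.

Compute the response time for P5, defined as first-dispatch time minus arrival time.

14

Timeline: | P1 0-4 | P2 4-8 | P3 8-12 | P4 12-16 | P1 16-20 | P2 20-24 | P5 24-28 | P3 28-30 | P2 30-33 | P5 33-34 |
Completion: P1=20  P2=33  P3=30  P4=16  P5=34
Turnaround (C−A): P1=20  P2=32  P3=27  P4=13  P5=24
Response(P5) = first start − arrival = 24 − 10 = 14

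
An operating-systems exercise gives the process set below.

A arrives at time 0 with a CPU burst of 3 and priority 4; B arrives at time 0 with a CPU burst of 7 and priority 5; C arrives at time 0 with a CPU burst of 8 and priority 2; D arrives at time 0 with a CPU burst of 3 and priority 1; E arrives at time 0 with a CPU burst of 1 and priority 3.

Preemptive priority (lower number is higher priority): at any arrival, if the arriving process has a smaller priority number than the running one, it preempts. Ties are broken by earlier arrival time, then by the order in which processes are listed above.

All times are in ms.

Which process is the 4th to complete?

A

Gantt: | D 0-3 | C 3-11 | E 11-12 | A 12-15 | B 15-22 |
Completion: A=15  B=22  C=11  D=3  E=12
Turnaround (C−A): A=15  B=22  C=11  D=3  E=12
Finish order: D → C → E → A → B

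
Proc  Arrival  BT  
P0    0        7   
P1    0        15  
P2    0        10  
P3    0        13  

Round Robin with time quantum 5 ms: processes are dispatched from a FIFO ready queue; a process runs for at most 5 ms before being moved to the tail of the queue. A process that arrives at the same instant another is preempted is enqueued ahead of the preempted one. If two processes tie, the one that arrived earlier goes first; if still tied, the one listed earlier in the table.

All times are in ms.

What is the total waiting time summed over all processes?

Schedule: | P0 0-5 | P1 5-10 | P2 10-15 | P3 15-20 | P0 20-22 | P1 22-27 | P2 27-32 | P3 32-37 | P1 37-42 | P3 42-45 |
Completion: P0=22  P1=42  P2=32  P3=45
Turnaround (C−A): P0=22  P1=42  P2=32  P3=45
Waiting = turnaround − burst: P0=15, P1=27, P2=22, P3=32
Total waiting = 15 + 27 + 22 + 32 = 96

96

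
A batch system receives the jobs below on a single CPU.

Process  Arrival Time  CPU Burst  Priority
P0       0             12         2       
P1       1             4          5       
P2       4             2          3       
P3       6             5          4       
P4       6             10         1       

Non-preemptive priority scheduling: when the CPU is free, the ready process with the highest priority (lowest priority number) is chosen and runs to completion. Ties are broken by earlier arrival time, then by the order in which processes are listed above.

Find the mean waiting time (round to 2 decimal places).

14.00

Timeline: | P0 0-12 | P4 12-22 | P2 22-24 | P3 24-29 | P1 29-33 |
Completion: P0=12  P1=33  P2=24  P3=29  P4=22
Turnaround (C−A): P0=12  P1=32  P2=20  P3=23  P4=16
Waiting times: P0=0, P1=28, P2=18, P3=18, P4=6
Average waiting = (0+28+18+18+6) / 5 = 70/5 = 14.00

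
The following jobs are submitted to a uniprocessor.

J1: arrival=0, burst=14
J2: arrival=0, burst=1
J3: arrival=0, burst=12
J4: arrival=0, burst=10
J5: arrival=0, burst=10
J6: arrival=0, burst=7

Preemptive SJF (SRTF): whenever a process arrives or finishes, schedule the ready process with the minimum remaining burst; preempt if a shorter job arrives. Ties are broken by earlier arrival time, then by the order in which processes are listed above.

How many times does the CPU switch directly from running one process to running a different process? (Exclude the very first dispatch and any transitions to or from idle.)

5

Timeline: | J2 0-1 | J6 1-8 | J4 8-18 | J5 18-28 | J3 28-40 | J1 40-54 |
Completion: J1=54  J2=1  J3=40  J4=18  J5=28  J6=8
Turnaround (C−A): J1=54  J2=1  J3=40  J4=18  J5=28  J6=8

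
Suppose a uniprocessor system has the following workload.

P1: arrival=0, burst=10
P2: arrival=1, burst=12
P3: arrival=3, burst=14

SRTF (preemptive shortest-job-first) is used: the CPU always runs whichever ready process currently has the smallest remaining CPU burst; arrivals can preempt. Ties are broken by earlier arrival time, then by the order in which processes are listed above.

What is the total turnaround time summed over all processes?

64

Timeline: | P1 0-10 | P2 10-22 | P3 22-36 |
Completion: P1=10  P2=22  P3=36
Turnaround (C−A): P1=10  P2=21  P3=33
Turnaround = completion − arrival: P1=10, P2=21, P3=33
Total turnaround = 10 + 21 + 33 = 64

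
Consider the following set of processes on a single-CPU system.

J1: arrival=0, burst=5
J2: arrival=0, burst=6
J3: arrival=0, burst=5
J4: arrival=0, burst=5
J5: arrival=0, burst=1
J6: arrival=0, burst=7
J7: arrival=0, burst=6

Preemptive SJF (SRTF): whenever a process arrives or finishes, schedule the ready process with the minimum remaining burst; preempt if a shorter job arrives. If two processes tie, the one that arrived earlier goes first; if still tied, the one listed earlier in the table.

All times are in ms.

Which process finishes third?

Gantt: | J5 0-1 | J1 1-6 | J3 6-11 | J4 11-16 | J2 16-22 | J7 22-28 | J6 28-35 |
Completion: J1=6  J2=22  J3=11  J4=16  J5=1  J6=35  J7=28
Finish order: J5 → J1 → J3 → J4 → J2 → J7 → J6

J3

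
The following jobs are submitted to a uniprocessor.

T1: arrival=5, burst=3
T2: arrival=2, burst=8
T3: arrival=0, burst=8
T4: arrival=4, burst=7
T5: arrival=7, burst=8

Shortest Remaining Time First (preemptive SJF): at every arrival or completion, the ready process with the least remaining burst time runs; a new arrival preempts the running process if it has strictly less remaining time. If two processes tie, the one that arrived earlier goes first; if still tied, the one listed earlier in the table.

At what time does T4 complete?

Schedule: | T3 0-8 | T1 8-11 | T4 11-18 | T2 18-26 | T5 26-34 |
Completion: T1=11  T2=26  T3=8  T4=18  T5=34
Turnaround (C−A): T1=6  T2=24  T3=8  T4=14  T5=27

18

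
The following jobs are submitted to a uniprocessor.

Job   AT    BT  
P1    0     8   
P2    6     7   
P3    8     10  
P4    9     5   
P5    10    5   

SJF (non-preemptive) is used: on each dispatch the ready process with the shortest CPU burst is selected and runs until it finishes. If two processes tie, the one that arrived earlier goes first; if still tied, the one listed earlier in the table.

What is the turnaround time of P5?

15

Timeline: | P1 0-8 | P2 8-15 | P4 15-20 | P5 20-25 | P3 25-35 |
Completion: P1=8  P2=15  P3=35  P4=20  P5=25
Turnaround (C−A): P1=8  P2=9  P3=27  P4=11  P5=15
Turnaround(P5) = completion − arrival = 25 − 10 = 15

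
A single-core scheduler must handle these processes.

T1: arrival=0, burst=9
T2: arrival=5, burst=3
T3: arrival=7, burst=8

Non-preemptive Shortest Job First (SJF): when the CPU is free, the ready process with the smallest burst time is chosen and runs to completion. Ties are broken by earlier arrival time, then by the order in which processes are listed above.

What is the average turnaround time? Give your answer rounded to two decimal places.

Schedule: | T1 0-9 | T2 9-12 | T3 12-20 |
Completion: T1=9  T2=12  T3=20
Turnaround (C−A): T1=9  T2=7  T3=13
Turnaround times: T1=9, T2=7, T3=13
Average turnaround = (9+7+13) / 3 = 29/3 = 9.67

9.67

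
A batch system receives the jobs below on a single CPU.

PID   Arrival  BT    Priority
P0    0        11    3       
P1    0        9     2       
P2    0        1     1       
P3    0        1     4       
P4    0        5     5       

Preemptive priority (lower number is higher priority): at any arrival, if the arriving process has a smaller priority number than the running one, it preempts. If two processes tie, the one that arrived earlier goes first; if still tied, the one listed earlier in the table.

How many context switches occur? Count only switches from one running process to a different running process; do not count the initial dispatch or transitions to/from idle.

4

Schedule: | P2 0-1 | P1 1-10 | P0 10-21 | P3 21-22 | P4 22-27 |
Completion: P0=21  P1=10  P2=1  P3=22  P4=27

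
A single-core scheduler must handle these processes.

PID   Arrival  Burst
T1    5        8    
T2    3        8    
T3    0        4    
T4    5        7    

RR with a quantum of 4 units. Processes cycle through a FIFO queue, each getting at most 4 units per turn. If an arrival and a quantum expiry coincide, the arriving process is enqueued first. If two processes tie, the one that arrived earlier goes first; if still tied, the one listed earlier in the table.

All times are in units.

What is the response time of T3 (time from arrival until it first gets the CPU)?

0

Gantt: | T3 0-4 | T2 4-8 | T1 8-12 | T4 12-16 | T2 16-20 | T1 20-24 | T4 24-27 |
Completion: T1=24  T2=20  T3=4  T4=27
Response(T3) = first start − arrival = 0 − 0 = 0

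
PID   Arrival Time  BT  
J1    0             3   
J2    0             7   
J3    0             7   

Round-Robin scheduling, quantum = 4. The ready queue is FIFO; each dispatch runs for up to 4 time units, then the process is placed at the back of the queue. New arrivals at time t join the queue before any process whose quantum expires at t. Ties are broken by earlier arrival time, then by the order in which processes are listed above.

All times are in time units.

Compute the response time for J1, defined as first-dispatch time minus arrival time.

0

Gantt: | J1 0-3 | J2 3-7 | J3 7-11 | J2 11-14 | J3 14-17 |
Completion: J1=3  J2=14  J3=17
Turnaround (C−A): J1=3  J2=14  J3=17
Response(J1) = first start − arrival = 0 − 0 = 0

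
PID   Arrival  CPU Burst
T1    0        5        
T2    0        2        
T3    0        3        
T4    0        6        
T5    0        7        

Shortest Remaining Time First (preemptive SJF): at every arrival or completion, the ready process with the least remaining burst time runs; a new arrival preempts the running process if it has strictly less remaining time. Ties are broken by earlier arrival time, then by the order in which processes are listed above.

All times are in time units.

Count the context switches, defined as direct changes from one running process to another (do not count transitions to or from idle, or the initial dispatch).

Gantt: | T2 0-2 | T3 2-5 | T1 5-10 | T4 10-16 | T5 16-23 |
Completion: T1=10  T2=2  T3=5  T4=16  T5=23
Turnaround (C−A): T1=10  T2=2  T3=5  T4=16  T5=23

4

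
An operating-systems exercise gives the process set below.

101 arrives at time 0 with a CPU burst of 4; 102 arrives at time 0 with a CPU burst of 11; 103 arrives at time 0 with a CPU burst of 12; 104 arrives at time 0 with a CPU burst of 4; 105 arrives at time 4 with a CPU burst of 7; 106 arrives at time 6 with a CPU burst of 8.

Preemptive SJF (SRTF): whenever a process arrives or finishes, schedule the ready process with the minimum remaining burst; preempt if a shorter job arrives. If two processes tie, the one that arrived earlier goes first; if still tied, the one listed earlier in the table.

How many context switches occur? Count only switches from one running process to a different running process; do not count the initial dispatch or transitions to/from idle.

Schedule: | 101 0-4 | 104 4-8 | 105 8-15 | 106 15-23 | 102 23-34 | 103 34-46 |
Completion: 101=4  102=34  103=46  104=8  105=15  106=23
Turnaround (C−A): 101=4  102=34  103=46  104=8  105=11  106=17

5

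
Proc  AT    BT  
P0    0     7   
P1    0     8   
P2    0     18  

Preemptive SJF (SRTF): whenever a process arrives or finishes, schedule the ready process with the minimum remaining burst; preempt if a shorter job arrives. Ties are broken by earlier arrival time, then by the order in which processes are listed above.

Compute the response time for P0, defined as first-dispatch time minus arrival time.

0

Schedule: | P0 0-7 | P1 7-15 | P2 15-33 |
Completion: P0=7  P1=15  P2=33
Turnaround (C−A): P0=7  P1=15  P2=33
Response(P0) = first start − arrival = 0 − 0 = 0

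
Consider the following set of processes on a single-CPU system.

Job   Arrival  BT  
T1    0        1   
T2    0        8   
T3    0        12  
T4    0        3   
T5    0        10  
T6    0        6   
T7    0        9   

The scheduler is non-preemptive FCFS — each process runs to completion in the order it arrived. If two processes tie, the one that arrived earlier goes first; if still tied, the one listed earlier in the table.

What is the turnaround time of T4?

Timeline: | T1 0-1 | T2 1-9 | T3 9-21 | T4 21-24 | T5 24-34 | T6 34-40 | T7 40-49 |
Completion: T1=1  T2=9  T3=21  T4=24  T5=34  T6=40  T7=49
Turnaround(T4) = completion − arrival = 24 − 0 = 24

24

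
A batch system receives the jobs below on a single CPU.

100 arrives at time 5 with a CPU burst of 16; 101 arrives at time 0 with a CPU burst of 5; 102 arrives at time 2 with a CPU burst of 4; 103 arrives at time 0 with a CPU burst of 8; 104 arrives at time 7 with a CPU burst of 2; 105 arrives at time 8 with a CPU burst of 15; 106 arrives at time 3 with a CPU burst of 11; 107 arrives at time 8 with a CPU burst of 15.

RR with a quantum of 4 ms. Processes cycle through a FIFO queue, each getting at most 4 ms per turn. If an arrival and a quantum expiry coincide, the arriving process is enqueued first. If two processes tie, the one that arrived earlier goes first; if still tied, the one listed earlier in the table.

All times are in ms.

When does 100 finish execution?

70

Schedule: | 101 0-4 | 103 4-8 | 102 8-12 | 106 12-16 | 101 16-17 | 100 17-21 | 104 21-23 | 105 23-27 | 107 27-31 | 103 31-35 | 106 35-39 | 100 39-43 | 105 43-47 | 107 47-51 | 106 51-54 | 100 54-58 | 105 58-62 | 107 62-66 | 100 66-70 | 105 70-73 | 107 73-76 |
Completion: 100=70  101=17  102=12  103=35  104=23  105=73  106=54  107=76
Turnaround (C−A): 100=65  101=17  102=10  103=35  104=16  105=65  106=51  107=68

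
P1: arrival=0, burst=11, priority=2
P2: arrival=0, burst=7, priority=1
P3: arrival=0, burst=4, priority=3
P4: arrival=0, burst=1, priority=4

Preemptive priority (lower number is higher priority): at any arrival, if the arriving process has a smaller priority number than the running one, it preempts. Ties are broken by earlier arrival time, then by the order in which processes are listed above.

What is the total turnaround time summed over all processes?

70

Gantt: | P2 0-7 | P1 7-18 | P3 18-22 | P4 22-23 |
Completion: P1=18  P2=7  P3=22  P4=23
Turnaround (C−A): P1=18  P2=7  P3=22  P4=23
Turnaround = completion − arrival: P1=18, P2=7, P3=22, P4=23
Total turnaround = 18 + 7 + 22 + 23 = 70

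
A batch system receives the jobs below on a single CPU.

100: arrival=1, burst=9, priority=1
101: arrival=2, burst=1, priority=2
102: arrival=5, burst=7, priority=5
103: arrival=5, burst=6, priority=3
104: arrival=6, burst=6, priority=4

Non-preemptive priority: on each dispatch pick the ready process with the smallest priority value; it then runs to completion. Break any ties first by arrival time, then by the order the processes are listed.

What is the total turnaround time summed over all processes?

72

Schedule: | idle 0-1 | 100 1-10 | 101 10-11 | 103 11-17 | 104 17-23 | 102 23-30 |
Completion: 100=10  101=11  102=30  103=17  104=23
Turnaround (C−A): 100=9  101=9  102=25  103=12  104=17
Turnaround = completion − arrival: 100=9, 101=9, 102=25, 103=12, 104=17
Total turnaround = 9 + 9 + 25 + 12 + 17 = 72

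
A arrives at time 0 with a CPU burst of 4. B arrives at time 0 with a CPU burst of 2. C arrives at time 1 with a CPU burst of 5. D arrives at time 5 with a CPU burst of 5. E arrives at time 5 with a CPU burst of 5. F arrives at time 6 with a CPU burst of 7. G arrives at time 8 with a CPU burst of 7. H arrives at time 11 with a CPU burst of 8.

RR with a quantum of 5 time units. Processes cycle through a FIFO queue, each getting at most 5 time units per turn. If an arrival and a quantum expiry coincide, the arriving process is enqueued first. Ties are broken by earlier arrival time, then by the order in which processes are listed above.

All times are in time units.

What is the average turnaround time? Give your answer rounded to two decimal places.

17.88

Timeline: | A 0-4 | B 4-6 | C 6-11 | D 11-16 | E 16-21 | F 21-26 | G 26-31 | H 31-36 | F 36-38 | G 38-40 | H 40-43 |
Completion: A=4  B=6  C=11  D=16  E=21  F=38  G=40  H=43
Turnaround (C−A): A=4  B=6  C=10  D=11  E=16  F=32  G=32  H=32
Turnaround times: A=4, B=6, C=10, D=11, E=16, F=32, G=32, H=32
Average turnaround = (4+6+10+11+16+32+32+32) / 8 = 143/8 = 17.88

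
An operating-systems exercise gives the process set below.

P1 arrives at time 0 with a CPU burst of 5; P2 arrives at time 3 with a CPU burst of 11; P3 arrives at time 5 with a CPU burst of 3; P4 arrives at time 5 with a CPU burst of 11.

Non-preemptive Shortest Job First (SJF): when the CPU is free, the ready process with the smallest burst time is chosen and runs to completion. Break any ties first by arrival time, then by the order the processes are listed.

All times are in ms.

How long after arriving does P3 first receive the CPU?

Gantt: | P1 0-5 | P3 5-8 | P2 8-19 | P4 19-30 |
Completion: P1=5  P2=19  P3=8  P4=30
Turnaround (C−A): P1=5  P2=16  P3=3  P4=25
Response(P3) = first start − arrival = 5 − 5 = 0

0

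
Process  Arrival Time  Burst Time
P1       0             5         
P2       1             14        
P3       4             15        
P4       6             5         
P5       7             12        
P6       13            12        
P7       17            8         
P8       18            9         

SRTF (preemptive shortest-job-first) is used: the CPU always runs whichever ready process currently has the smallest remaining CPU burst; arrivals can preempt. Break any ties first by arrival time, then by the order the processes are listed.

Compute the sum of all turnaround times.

241

Schedule: | P1 0-5 | P2 5-6 | P4 6-11 | P5 11-23 | P7 23-31 | P8 31-40 | P6 40-52 | P2 52-65 | P3 65-80 |
Completion: P1=5  P2=65  P3=80  P4=11  P5=23  P6=52  P7=31  P8=40
Turnaround = completion − arrival: P1=5, P2=64, P3=76, P4=5, P5=16, P6=39, P7=14, P8=22
Total turnaround = 5 + 64 + 76 + 5 + 16 + 39 + 14 + 22 = 241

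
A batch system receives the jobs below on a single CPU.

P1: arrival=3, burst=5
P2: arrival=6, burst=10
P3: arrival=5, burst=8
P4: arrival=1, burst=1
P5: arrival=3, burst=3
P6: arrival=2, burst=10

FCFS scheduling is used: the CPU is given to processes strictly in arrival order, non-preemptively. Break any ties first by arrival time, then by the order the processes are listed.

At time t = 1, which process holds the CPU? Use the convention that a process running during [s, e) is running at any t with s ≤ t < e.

Schedule: | idle 0-1 | P4 1-2 | P6 2-12 | P1 12-17 | P5 17-20 | P3 20-28 | P2 28-38 |
Completion: P1=17  P2=38  P3=28  P4=2  P5=20  P6=12
Turnaround (C−A): P1=14  P2=32  P3=23  P4=1  P5=17  P6=10

P4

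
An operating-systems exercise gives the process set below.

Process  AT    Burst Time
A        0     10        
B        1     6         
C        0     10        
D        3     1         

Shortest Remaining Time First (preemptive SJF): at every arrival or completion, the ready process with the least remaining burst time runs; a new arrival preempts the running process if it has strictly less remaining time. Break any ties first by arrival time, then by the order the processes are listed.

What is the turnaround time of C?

27

Schedule: | A 0-1 | B 1-3 | D 3-4 | B 4-8 | A 8-17 | C 17-27 |
Completion: A=17  B=8  C=27  D=4
Turnaround (C−A): A=17  B=7  C=27  D=1
Turnaround(C) = completion − arrival = 27 − 0 = 27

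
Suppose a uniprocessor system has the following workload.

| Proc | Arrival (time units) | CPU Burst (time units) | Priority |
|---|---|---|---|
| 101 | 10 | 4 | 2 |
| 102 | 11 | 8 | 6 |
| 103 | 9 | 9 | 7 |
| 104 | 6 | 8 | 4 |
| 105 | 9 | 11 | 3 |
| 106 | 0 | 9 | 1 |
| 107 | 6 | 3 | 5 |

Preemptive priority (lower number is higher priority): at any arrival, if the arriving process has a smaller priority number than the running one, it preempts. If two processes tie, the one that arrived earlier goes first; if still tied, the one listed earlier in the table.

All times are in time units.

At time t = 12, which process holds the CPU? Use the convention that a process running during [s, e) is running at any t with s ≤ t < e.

101

Timeline: | 106 0-9 | 105 9-10 | 101 10-14 | 105 14-24 | 104 24-32 | 107 32-35 | 102 35-43 | 103 43-52 |
Completion: 101=14  102=43  103=52  104=32  105=24  106=9  107=35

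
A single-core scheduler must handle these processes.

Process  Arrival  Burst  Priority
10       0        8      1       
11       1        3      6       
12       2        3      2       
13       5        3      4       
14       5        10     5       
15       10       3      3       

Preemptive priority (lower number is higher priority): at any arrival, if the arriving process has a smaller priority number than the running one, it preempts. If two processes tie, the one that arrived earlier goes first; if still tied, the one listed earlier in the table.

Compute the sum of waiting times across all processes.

54

Schedule: | 10 0-8 | 12 8-11 | 15 11-14 | 13 14-17 | 14 17-27 | 11 27-30 |
Completion: 10=8  11=30  12=11  13=17  14=27  15=14
Waiting = turnaround − burst: 10=0, 11=26, 12=6, 13=9, 14=12, 15=1
Total waiting = 0 + 26 + 6 + 9 + 12 + 1 = 54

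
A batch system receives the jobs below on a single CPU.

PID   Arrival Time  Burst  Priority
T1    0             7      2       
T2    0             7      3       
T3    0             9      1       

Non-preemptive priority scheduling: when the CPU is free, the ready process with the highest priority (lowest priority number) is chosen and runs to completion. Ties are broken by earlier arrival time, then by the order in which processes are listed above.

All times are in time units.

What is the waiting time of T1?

9

Gantt: | T3 0-9 | T1 9-16 | T2 16-23 |
Completion: T1=16  T2=23  T3=9
Turnaround (C−A): T1=16  T2=23  T3=9
Waiting(T1) = turnaround − burst = 16 − 7 = 9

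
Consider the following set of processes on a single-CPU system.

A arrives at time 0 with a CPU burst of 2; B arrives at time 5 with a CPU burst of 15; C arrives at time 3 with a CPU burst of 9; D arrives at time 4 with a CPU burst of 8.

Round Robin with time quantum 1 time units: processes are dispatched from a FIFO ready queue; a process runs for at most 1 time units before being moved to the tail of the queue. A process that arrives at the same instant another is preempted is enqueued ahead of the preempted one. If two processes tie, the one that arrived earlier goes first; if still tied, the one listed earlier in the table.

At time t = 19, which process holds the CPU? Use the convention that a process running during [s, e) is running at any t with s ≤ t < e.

Gantt: | A 0-2 | idle 2-3 | C 3-4 | D 4-5 | C 5-6 | B 6-7 | D 7-8 | C 8-9 | B 9-10 | D 10-11 | C 11-12 | B 12-13 | D 13-14 | C 14-15 | B 15-16 | D 16-17 | C 17-18 | B 18-19 | D 19-20 | C 20-21 | B 21-22 | D 22-23 | C 23-24 | B 24-25 | D 25-26 | C 26-27 | B 27-35 |
Completion: A=2  B=35  C=27  D=26
Turnaround (C−A): A=2  B=30  C=24  D=22

D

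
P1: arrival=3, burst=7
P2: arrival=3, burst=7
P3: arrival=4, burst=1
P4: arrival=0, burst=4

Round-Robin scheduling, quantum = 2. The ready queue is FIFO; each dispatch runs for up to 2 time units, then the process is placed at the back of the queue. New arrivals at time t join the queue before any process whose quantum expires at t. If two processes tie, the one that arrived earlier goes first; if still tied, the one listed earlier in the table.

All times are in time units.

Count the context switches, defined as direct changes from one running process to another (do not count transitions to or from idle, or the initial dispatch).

9

Schedule: | P4 0-4 | P1 4-6 | P2 6-8 | P3 8-9 | P1 9-11 | P2 11-13 | P1 13-15 | P2 15-17 | P1 17-18 | P2 18-19 |
Completion: P1=18  P2=19  P3=9  P4=4
Turnaround (C−A): P1=15  P2=16  P3=5  P4=4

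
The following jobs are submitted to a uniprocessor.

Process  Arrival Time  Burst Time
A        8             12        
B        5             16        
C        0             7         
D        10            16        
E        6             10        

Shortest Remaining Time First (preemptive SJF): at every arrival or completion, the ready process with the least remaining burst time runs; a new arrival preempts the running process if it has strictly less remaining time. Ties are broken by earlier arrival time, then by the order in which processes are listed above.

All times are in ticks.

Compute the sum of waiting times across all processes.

Schedule: | C 0-7 | E 7-17 | A 17-29 | B 29-45 | D 45-61 |
Completion: A=29  B=45  C=7  D=61  E=17
Turnaround (C−A): A=21  B=40  C=7  D=51  E=11
Waiting = turnaround − burst: A=9, B=24, C=0, D=35, E=1
Total waiting = 9 + 24 + 0 + 35 + 1 = 69

69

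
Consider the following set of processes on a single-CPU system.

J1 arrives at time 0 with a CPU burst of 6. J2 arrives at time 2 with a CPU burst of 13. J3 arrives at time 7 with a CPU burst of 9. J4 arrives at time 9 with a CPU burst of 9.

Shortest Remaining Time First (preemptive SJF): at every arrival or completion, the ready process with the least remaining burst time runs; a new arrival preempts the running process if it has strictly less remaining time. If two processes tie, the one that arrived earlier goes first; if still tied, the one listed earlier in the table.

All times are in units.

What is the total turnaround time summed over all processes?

Gantt: | J1 0-6 | J2 6-7 | J3 7-16 | J4 16-25 | J2 25-37 |
Completion: J1=6  J2=37  J3=16  J4=25
Turnaround (C−A): J1=6  J2=35  J3=9  J4=16
Turnaround = completion − arrival: J1=6, J2=35, J3=9, J4=16
Total turnaround = 6 + 35 + 9 + 16 = 66

66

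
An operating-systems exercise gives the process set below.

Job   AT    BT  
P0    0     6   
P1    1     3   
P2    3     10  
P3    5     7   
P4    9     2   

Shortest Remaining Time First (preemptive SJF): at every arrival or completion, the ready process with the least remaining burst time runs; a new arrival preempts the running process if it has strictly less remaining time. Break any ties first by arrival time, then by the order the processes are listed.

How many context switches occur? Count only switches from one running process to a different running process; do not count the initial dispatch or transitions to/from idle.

5

Timeline: | P0 0-1 | P1 1-4 | P0 4-9 | P4 9-11 | P3 11-18 | P2 18-28 |
Completion: P0=9  P1=4  P2=28  P3=18  P4=11
Turnaround (C−A): P0=9  P1=3  P2=25  P3=13  P4=2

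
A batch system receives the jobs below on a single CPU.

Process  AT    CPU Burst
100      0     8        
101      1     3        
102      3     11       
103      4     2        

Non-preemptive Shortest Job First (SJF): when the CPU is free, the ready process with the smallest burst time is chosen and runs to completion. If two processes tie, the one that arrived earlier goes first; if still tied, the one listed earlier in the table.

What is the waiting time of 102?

Gantt: | 100 0-8 | 103 8-10 | 101 10-13 | 102 13-24 |
Completion: 100=8  101=13  102=24  103=10
Turnaround (C−A): 100=8  101=12  102=21  103=6
Waiting(102) = turnaround − burst = 21 − 11 = 10

10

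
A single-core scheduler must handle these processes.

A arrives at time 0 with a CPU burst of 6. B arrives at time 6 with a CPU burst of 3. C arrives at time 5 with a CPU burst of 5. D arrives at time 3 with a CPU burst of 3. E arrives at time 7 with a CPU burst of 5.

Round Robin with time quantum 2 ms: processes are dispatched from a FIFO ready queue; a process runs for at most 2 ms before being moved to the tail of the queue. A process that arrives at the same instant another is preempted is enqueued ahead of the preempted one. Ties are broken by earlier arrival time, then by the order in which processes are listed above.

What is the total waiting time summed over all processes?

Schedule: | A 0-4 | D 4-6 | A 6-8 | C 8-10 | B 10-12 | D 12-13 | E 13-15 | C 15-17 | B 17-18 | E 18-20 | C 20-21 | E 21-22 |
Completion: A=8  B=18  C=21  D=13  E=22
Turnaround (C−A): A=8  B=12  C=16  D=10  E=15
Waiting = turnaround − burst: A=2, B=9, C=11, D=7, E=10
Total waiting = 2 + 9 + 11 + 7 + 10 = 39

39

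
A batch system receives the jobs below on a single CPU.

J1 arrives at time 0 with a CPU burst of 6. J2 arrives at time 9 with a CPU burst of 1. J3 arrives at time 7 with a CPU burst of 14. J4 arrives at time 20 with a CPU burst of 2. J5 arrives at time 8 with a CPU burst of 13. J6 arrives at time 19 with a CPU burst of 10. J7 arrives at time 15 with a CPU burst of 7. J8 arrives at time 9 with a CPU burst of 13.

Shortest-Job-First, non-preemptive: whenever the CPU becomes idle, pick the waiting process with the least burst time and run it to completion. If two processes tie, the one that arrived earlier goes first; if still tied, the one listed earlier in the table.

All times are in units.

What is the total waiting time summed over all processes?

Schedule: | J1 0-6 | idle 6-7 | J3 7-21 | J2 21-22 | J4 22-24 | J7 24-31 | J6 31-41 | J5 41-54 | J8 54-67 |
Completion: J1=6  J2=22  J3=21  J4=24  J5=54  J6=41  J7=31  J8=67
Turnaround (C−A): J1=6  J2=13  J3=14  J4=4  J5=46  J6=22  J7=16  J8=58
Waiting = turnaround − burst: J1=0, J2=12, J3=0, J4=2, J5=33, J6=12, J7=9, J8=45
Total waiting = 0 + 12 + 0 + 2 + 33 + 12 + 9 + 45 = 113

113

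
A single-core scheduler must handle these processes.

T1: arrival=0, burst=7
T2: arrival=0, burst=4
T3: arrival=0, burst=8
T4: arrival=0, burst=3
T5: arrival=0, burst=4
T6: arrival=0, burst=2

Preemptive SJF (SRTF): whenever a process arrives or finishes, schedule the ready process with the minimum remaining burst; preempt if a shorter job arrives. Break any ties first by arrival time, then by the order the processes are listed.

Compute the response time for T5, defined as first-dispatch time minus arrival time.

Schedule: | T6 0-2 | T4 2-5 | T2 5-9 | T5 9-13 | T1 13-20 | T3 20-28 |
Completion: T1=20  T2=9  T3=28  T4=5  T5=13  T6=2
Response(T5) = first start − arrival = 9 − 0 = 9

9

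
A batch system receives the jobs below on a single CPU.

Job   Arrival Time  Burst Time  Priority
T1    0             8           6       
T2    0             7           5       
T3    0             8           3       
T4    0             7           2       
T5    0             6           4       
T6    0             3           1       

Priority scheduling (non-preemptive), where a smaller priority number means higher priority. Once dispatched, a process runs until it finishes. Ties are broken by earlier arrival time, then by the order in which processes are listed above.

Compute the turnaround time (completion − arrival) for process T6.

Gantt: | T6 0-3 | T4 3-10 | T3 10-18 | T5 18-24 | T2 24-31 | T1 31-39 |
Completion: T1=39  T2=31  T3=18  T4=10  T5=24  T6=3
Turnaround (C−A): T1=39  T2=31  T3=18  T4=10  T5=24  T6=3
Turnaround(T6) = completion − arrival = 3 − 0 = 3

3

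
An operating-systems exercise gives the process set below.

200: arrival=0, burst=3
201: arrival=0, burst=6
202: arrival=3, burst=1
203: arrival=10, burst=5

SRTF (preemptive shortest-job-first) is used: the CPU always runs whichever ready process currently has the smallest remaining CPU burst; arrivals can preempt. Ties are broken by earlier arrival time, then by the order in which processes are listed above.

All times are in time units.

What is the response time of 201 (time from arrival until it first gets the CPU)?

4

Timeline: | 200 0-3 | 202 3-4 | 201 4-10 | 203 10-15 |
Completion: 200=3  201=10  202=4  203=15
Turnaround (C−A): 200=3  201=10  202=1  203=5
Response(201) = first start − arrival = 4 − 0 = 4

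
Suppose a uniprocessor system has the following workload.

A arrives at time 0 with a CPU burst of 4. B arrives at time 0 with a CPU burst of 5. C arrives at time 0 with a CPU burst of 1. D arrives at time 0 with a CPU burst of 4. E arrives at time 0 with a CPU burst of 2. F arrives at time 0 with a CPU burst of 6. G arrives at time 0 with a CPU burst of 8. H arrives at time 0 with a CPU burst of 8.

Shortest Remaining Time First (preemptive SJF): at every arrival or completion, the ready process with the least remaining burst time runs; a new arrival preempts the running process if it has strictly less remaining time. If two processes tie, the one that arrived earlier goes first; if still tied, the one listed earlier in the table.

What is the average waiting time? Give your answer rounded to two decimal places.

11.25

Timeline: | C 0-1 | E 1-3 | A 3-7 | D 7-11 | B 11-16 | F 16-22 | G 22-30 | H 30-38 |
Completion: A=7  B=16  C=1  D=11  E=3  F=22  G=30  H=38
Turnaround (C−A): A=7  B=16  C=1  D=11  E=3  F=22  G=30  H=38
Waiting times: A=3, B=11, C=0, D=7, E=1, F=16, G=22, H=30
Average waiting = (3+11+0+7+1+16+22+30) / 8 = 90/8 = 11.25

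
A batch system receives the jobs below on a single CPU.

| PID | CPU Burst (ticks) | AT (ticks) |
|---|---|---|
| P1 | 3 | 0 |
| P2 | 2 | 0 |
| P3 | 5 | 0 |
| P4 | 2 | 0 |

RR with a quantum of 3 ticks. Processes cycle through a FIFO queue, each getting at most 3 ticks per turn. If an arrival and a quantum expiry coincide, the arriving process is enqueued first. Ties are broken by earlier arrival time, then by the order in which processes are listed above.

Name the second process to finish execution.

Gantt: | P1 0-3 | P2 3-5 | P3 5-8 | P4 8-10 | P3 10-12 |
Completion: P1=3  P2=5  P3=12  P4=10
Turnaround (C−A): P1=3  P2=5  P3=12  P4=10
Finish order: P1 → P2 → P4 → P3

P2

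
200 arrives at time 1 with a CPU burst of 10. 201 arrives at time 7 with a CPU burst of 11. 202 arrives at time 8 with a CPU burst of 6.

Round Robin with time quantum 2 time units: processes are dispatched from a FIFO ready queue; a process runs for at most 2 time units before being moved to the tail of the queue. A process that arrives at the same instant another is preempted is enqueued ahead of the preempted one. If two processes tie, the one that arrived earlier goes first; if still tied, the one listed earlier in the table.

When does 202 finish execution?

Timeline: | idle 0-1 | 200 1-7 | 201 7-9 | 200 9-11 | 202 11-13 | 201 13-15 | 200 15-17 | 202 17-19 | 201 19-21 | 202 21-23 | 201 23-28 |
Completion: 200=17  201=28  202=23
Turnaround (C−A): 200=16  201=21  202=15

23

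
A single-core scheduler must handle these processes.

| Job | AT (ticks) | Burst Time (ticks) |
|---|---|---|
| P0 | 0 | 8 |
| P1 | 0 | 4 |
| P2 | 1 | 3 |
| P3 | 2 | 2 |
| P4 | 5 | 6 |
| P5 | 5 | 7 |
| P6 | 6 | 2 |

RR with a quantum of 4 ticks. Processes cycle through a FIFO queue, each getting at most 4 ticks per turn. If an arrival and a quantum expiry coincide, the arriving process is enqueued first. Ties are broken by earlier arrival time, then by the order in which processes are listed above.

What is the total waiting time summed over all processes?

86

Schedule: | P0 0-4 | P1 4-8 | P2 8-11 | P3 11-13 | P0 13-17 | P4 17-21 | P5 21-25 | P6 25-27 | P4 27-29 | P5 29-32 |
Completion: P0=17  P1=8  P2=11  P3=13  P4=29  P5=32  P6=27
Turnaround (C−A): P0=17  P1=8  P2=10  P3=11  P4=24  P5=27  P6=21
Waiting = turnaround − burst: P0=9, P1=4, P2=7, P3=9, P4=18, P5=20, P6=19
Total waiting = 9 + 4 + 7 + 9 + 18 + 20 + 19 = 86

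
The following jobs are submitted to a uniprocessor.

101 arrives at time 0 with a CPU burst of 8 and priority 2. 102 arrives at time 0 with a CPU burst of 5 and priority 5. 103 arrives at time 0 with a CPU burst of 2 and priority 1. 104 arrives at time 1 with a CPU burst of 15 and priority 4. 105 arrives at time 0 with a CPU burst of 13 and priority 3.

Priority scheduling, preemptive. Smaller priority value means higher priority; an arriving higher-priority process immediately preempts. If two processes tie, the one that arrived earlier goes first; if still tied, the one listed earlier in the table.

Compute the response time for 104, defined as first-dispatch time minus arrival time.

Timeline: | 103 0-2 | 101 2-10 | 105 10-23 | 104 23-38 | 102 38-43 |
Completion: 101=10  102=43  103=2  104=38  105=23
Response(104) = first start − arrival = 23 − 1 = 22

22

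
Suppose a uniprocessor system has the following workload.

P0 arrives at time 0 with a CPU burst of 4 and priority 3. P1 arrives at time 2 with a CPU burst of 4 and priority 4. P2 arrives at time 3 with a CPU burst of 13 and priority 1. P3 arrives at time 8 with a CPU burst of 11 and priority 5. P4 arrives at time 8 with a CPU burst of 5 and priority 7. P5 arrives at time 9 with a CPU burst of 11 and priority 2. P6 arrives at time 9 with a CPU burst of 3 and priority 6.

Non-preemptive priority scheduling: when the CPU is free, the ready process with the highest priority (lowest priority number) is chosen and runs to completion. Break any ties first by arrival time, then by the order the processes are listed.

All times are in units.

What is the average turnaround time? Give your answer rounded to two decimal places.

26.00

Timeline: | P0 0-4 | P2 4-17 | P5 17-28 | P1 28-32 | P3 32-43 | P6 43-46 | P4 46-51 |
Completion: P0=4  P1=32  P2=17  P3=43  P4=51  P5=28  P6=46
Turnaround (C−A): P0=4  P1=30  P2=14  P3=35  P4=43  P5=19  P6=37
Turnaround times: P0=4, P1=30, P2=14, P3=35, P4=43, P5=19, P6=37
Average turnaround = (4+30+14+35+43+19+37) / 7 = 182/7 = 26.00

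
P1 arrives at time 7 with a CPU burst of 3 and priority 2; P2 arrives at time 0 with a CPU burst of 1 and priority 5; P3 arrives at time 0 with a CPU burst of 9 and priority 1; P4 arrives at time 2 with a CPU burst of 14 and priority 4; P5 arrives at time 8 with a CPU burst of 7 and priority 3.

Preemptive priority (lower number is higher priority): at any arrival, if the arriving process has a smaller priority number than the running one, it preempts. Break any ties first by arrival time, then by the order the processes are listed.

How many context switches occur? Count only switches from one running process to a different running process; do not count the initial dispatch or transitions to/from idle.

Schedule: | P3 0-9 | P1 9-12 | P5 12-19 | P4 19-33 | P2 33-34 |
Completion: P1=12  P2=34  P3=9  P4=33  P5=19
Turnaround (C−A): P1=5  P2=34  P3=9  P4=31  P5=11

4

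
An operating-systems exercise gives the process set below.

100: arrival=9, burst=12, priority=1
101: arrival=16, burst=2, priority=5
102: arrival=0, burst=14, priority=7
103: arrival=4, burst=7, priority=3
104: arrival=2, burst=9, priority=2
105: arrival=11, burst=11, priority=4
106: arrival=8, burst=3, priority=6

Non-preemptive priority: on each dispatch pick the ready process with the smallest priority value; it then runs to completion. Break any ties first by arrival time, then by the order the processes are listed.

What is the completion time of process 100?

Timeline: | 102 0-14 | 100 14-26 | 104 26-35 | 103 35-42 | 105 42-53 | 101 53-55 | 106 55-58 |
Completion: 100=26  101=55  102=14  103=42  104=35  105=53  106=58
Turnaround (C−A): 100=17  101=39  102=14  103=38  104=33  105=42  106=50

26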